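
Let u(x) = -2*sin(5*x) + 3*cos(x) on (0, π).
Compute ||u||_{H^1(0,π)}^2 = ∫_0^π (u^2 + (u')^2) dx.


||u||_{H^1(0,π)}^2 = 61*π

u'(x) = -3*sin(x) - 10*cos(5*x).
Expand u² and (u')² and integrate term by term on (0, π), using: for integers n ≥ 1, ∫_0^π sin²(nx) dx = ∫_0^π cos²(nx) dx = π/2; for n ≠ n', ∫_0^π sin(nx)sin(n'x) dx = ∫_0^π cos(nx)cos(n'x) dx = 0; and by product-to-sum, ∫_0^π sin(nx)cos(n'x) dx = ½∫_0^π [sin((n+n')x) + sin((n−n')x)] dx, which is 0 when n+n' is even and 2n/(n²−n'²) when n+n' is odd (it need not vanish on (0, π)).
  u² squared terms: (-2)²·∫sin(5x)² dx = 4·π/2 = 2*π;  (3)²·∫cos(x)² dx = 9·π/2 = 9*π/2.
  u² cross terms: 2·(-2)·(3)·∫sin(5x)·cos(x) dx = -12·(0) = 0.
  So ∫_0^π u² dx = 2*π + 9*π/2 + 0 = 13*π/2.
  (u')² squared terms: (-10)²·∫cos(5x)² dx = 100·π/2 = 50*π;  (-3)²·∫sin(x)² dx = 9·π/2 = 9*π/2.
  (u')² cross terms: 2·(-10)·(-3)·∫cos(5x)·sin(x) dx = 60·(0) = 0.
  So ∫_0^π (u')² dx = 50*π + 9*π/2 + 0 = 109*π/2.
||u||_{H^1}^2 = (13*π/2) + (109*π/2) = 61*π.


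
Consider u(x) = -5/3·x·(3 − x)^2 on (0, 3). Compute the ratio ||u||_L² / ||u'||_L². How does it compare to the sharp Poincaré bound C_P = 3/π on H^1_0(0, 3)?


||u||_L² / ||u'||_L² = 3*sqrt(14)/14 < C_P = 3/π.

u(x) = -5/3·x·(3 − x)^2, so u'(x) = 5*(1 - x)*(x - 3).
u(x) = -5/3·x·(3 − x)^2 vanishes at x = 0 and x = 3, so u ∈ H^1_0(0, 3). Differentiate via the product rule and integrate the resulting polynomials term by term.
  ∫_0^3 u² dx = ∫_0^3 (25*x^6/9 - 100*x^5/3 + 150*x^4 - 300*x^3 + 225*x^2) dx. Term by term:
    ∫_0^3 25*x^6/9 dx = 6075/7;  ∫_0^3 -100*x^5/3 dx = -4050;  ∫_0^3 150*x^4 dx = 7290;
    ∫_0^3 -300*x^3 dx = -6075;  ∫_0^3 225*x^2 dx = 2025.
  Sum: 6075/7 − 4050 + 7290 − 6075 + 2025 = 405/7.
  ∫_0^3 (u')² dx = ∫_0^3 (25*x^4 - 200*x^3 + 550*x^2 - 600*x + 225) dx. Term by term:
    ∫_0^3 25*x^4 dx = 1215;  ∫_0^3 -200*x^3 dx = -4050;  ∫_0^3 550*x^2 dx = 4950;
    ∫_0^3 -600*x dx = -2700;  ∫_0^3 225 dx = 675.
  Sum: 1215 − 4050 + 4950 − 2700 + 675 = 90.
∫_0^3 u² dx = 405/7, so ||u||_L² = 9*sqrt(35)/7.
∫_0^3 (u')² dx = 90, so ||u'||_L² = 3*sqrt(10).
Ratio ||u||_L² / ||u'||_L² = 3*sqrt(14)/14.
Sharp Poincaré constant on H^1_0(0, 3) is C_P = L/π = 3/π, achieved by sin(π/3·x).
A polynomial bump cannot attain the sharp Poincaré constant (only the first sine eigenfunction does), so the ratio is strictly less than C_P, consistent with ||u||_L² ≤ C_P ||u'||_L².


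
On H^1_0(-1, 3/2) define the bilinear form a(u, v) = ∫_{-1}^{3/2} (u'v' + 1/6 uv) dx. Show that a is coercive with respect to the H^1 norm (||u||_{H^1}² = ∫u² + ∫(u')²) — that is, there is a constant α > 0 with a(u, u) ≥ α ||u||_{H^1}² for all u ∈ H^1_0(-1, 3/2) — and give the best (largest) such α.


α = (25 + 24*π^2)/(6*(25 + 4*π^2))

Coercivity of a(·,·) on H^1_0(-1, 3/2) means a(u, u) ≥ α ||u||_{H^1}² for every u ∈ H^1_0.
The interval has length L = 5/2, and Poincaré/coercivity depend only on L. Here a(u, u) = ∫(u')² + (1/6)·∫u².
Here 0 < c = 1/6 < 1. The condition a(u,u) ≥ α||u||_{H^1}² reads (1−α)∫(u')² ≥ (α−c)∫u². Any admissible α is ≤ 1 (rapidly oscillating u have ∫u²/∫(u')² → 0), and α = 1 would force 0 ≥ (1−c)∫u², impossible since c < 1; so 1−α > 0. By the sharp Poincaré inequality on H^1_0 of an interval of length L, ∫(u')² ≥ (π/L)²∫u² with equality for the first sine mode sin(π(x−x₀)/L) (x₀ the left endpoint), so the inequality holds for all u iff (1−α)(π/L)² ≥ α − c, i.e. α ≤ ((π/L)² + c)/((π/L)² + 1) = (1 + c(L/π)²)/(1 + (L/π)²). With (π/L)² = 4*π^2/25 and c = 1/6, the largest admissible constant is α = ((π/L)² + c)/((π/L)² + 1).
Simplifying, α = (25 + 24*π^2)/(6*(25 + 4*π^2)).


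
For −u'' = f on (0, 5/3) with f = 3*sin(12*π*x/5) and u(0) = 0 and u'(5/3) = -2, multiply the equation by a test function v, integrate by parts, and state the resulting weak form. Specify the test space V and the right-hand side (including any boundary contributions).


V = {v ∈ H^1(0, 5/3) : v(0) = 0} (test functions vanish at x = 0 where u is specified); weak form: ∫_0^5/3 u'v' dx = ∫_0^5/3 (3*sin(12*π*x/5)) v dx − 2·v(5/3) for all v ∈ V.

Multiply both sides by a test function v and integrate from 0 to 5/3:
  ∫_0^5/3 −u''(x) v(x) dx = ∫_0^5/3 f(x) v(x) dx.
Integrate the LHS by parts once:
  ∫_0^5/3 −u'' v dx = −[u'(x) v(x)]_0^5/3 + ∫_0^5/3 u'(x) v'(x) dx.
Thus ∫_0^5/3 u'(x) v'(x) dx = ∫_0^5/3 f(x) v(x) dx + [u'(x) v(x)]_0^5/3.
Choose V so that boundary terms are either known or forced to vanish.
Mixed BC: u(0) = 0 (Dirichlet) and u'(5/3) = -2 (Neumann). Define V = {v ∈ H^1(0, 5/3) : v(0) = 0}. Then [u' v]_0^5/3 = u'(5/3)·v(5/3) − u'(0)·0 = − 2·v(5/3).
Weak formulation: find u (satisfying any essential BC) such that ∫_0^5/3 u'(x) v'(x) dx = ∫_0^5/3 f v dx − 2·v(5/3) for all v ∈ V (Dirichlet at 0 absorbed into V; Neumann datum at x = 5/3 contributes the boundary term).
Substituting f(x) = 3*sin(12*π*x/5), the right-hand side is ∫_0^5/3 (3*sin(12*π*x/5)) v dx − 2·v(5/3).


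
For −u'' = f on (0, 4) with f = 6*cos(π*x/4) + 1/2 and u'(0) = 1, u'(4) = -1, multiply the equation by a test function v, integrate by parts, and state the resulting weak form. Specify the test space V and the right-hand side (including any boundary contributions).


V = H^1(0, 4) (v unrestricted at boundary; u is determined up to an additive constant); weak form: ∫_0^4 u'v' dx = ∫_0^4 (6*cos(π*x/4) + 1/2) v dx − v(4) − v(0) for all v ∈ V.

Multiply both sides by a test function v and integrate from 0 to 4:
  ∫_0^4 −u''(x) v(x) dx = ∫_0^4 f(x) v(x) dx.
Integrate the LHS by parts once:
  ∫_0^4 −u'' v dx = −[u'(x) v(x)]_0^4 + ∫_0^4 u'(x) v'(x) dx.
Thus ∫_0^4 u'(x) v'(x) dx = ∫_0^4 f(x) v(x) dx + [u'(x) v(x)]_0^4.
Choose V so that boundary terms are either known or forced to vanish.
u has inhomogeneous Neumann u'(0) = 1, u'(4) = -1. [u' v]_0^4 = (-1)·v(4) − (1)·v(0) = − v(4) − v(0). Take V = H^1(0, 4); boundary term becomes part of RHS.
Weak formulation: find u (satisfying any essential BC) such that ∫_0^4 u'(x) v'(x) dx = ∫_0^4 f v dx − v(4) − v(0) for all v ∈ V (Neumann data are natural BCs: they enter the RHS as boundary terms).
Substituting f(x) = 6*cos(π*x/4) + 1/2, the right-hand side is ∫_0^4 (6*cos(π*x/4) + 1/2) v dx − v(4) − v(0).
Compatibility check (pure Neumann): taking v ≡ 1 ∈ V gives 0 = ∫_0^4 f dx + (-1) − (1), i.e. ∫_0^4 f dx must equal u'(0) − u'(4) = 2. Indeed ∫_0^4 (6*cos(π*x/4) + 1/2) dx = 2, so the data are compatible. The solution is then unique only up to an additive constant (fix it e.g. by requiring ∫_0^4 u dx = 0).


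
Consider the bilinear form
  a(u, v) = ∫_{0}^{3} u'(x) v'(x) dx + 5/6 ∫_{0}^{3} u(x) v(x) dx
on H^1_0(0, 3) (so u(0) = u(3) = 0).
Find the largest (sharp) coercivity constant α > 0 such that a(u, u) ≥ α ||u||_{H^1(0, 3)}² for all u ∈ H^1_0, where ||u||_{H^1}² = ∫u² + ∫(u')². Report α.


α = (15/2 + π^2)/(9 + π^2)

Coercivity of a(·,·) on H^1_0(0, 3) means a(u, u) ≥ α ||u||_{H^1}² for every u ∈ H^1_0.
The interval has length L = 3, and Poincaré/coercivity depend only on L. Here a(u, u) = ∫(u')² + (5/6)·∫u².
Here 0 < c = 5/6 < 1. The condition a(u,u) ≥ α||u||_{H^1}² reads (1−α)∫(u')² ≥ (α−c)∫u². Any admissible α is ≤ 1 (rapidly oscillating u have ∫u²/∫(u')² → 0), and α = 1 would force 0 ≥ (1−c)∫u², impossible since c < 1; so 1−α > 0. By the sharp Poincaré inequality on H^1_0 of an interval of length L, ∫(u')² ≥ (π/L)²∫u² with equality for the first sine mode sin(π(x−x₀)/L) (x₀ the left endpoint), so the inequality holds for all u iff (1−α)(π/L)² ≥ α − c, i.e. α ≤ ((π/L)² + c)/((π/L)² + 1) = (1 + c(L/π)²)/(1 + (L/π)²). With (π/L)² = π^2/9 and c = 5/6, the largest admissible constant is α = ((π/L)² + c)/((π/L)² + 1).
Simplifying, α = (15/2 + π^2)/(9 + π^2).


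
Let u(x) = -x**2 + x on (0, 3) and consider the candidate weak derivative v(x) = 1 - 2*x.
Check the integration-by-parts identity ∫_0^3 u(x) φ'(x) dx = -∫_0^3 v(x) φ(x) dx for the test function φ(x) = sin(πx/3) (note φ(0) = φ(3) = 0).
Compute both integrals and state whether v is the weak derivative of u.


LHS = 12/π, RHS = 12/π. Yes, v = u' weakly.

u(x) = -x**2 + x, classical derivative u'(x) = 1 - 2*x.
φ(x) = sin(πx/3), so φ'(x) = π*cos(π*x/3)/3.
Note φ(0) = φ(3) = 0, so the boundary term u·φ vanishes.
LHS = ∫_0^3 u(x) φ'(x) dx = ∫_0^3 (-π*x^2*cos(π*x/3)/3 + π*x*cos(π*x/3)/3) dx. Term by term:
  ∫_0^3 -π*x^2*cos(π*x/3)/3 dx = 18/π;  ∫_0^3 π*x*cos(π*x/3)/3 dx = -6/π.
Sum: 18/π − 6/π = 12/π.
So LHS = 12/π.
∫_0^3 v(x) φ(x) dx = ∫_0^3 (-2*x*sin(π*x/3) + sin(π*x/3)) dx. Term by term:
  ∫_0^3 -2*x*sin(π*x/3) dx = -18/π;  ∫_0^3 sin(π*x/3) dx = 6/π.
Sum: -18/π + 6/π = -12/π.
So RHS = -∫_0^3 v(x) φ(x) dx = 12/π.
LHS = RHS, so the identity holds for this test φ.
Moreover u is smooth here and v(x) = u'(x) = 1 - 2*x pointwise, so the identity holds for every test function. Hence v is the weak derivative of u.


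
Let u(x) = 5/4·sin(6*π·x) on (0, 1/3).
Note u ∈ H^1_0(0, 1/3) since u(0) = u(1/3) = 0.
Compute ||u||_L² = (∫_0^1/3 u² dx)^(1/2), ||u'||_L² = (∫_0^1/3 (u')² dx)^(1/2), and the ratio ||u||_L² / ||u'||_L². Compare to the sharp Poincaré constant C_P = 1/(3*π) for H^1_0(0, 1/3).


||u||_L² / ||u'||_L² = 1/(6*π) < C_P = 1/(3*π).

u(x) = 5/4·sin(6*π·x), so u'(x) = 15*π*cos(6*π*x)/2.
Writing u(x) = A·sin(kπx/L) with A = 5/4 and k = 2, use ∫_0^L sin²(kπx/L) dx = L/2 and ∫_0^L cos²(kπx/L) dx = L/2.
u² = 25/16·sin²(6*π·x) and (u')² = 225*π^2/4·cos²(6*π·x), and each of sin², cos² integrates to L/2 = 1/6 over (0, 1/3).
∫_0^1/3 u² dx = 25/96, so ||u||_L² = 5*sqrt(6)/24.
∫_0^1/3 (u')² dx = 75*π^2/8, so ||u'||_L² = 5*sqrt(6)*π/4.
Ratio ||u||_L² / ||u'||_L² = 1/(6*π).
Sharp Poincaré constant on H^1_0(0, 1/3) is C_P = L/π = 1/(3*π), achieved by sin(3*π·x).
This is the k = 2 harmonic; the ratio L/(kπ) is strictly less than C_P = L/π, consistent with the sharp inequality ||u||_L² ≤ C_P ||u'||_L².


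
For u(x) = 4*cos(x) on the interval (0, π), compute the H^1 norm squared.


||u||_{H^1(0,π)}^2 = 16*π

u'(x) = -4*sin(x).
Expand u² and (u')² and integrate term by term on (0, π), using: for integers n ≥ 1, ∫_0^π sin²(nx) dx = ∫_0^π cos²(nx) dx = π/2; for n ≠ n', ∫_0^π sin(nx)sin(n'x) dx = ∫_0^π cos(nx)cos(n'x) dx = 0; and by product-to-sum, ∫_0^π sin(nx)cos(n'x) dx = ½∫_0^π [sin((n+n')x) + sin((n−n')x)] dx, which is 0 when n+n' is even and 2n/(n²−n'²) when n+n' is odd (it need not vanish on (0, π)).
  u² squared terms: (4)²·∫cos(x)² dx = 16·π/2 = 8*π.
  So ∫_0^π u² dx = 8*π.
  (u')² squared terms: (-4)²·∫sin(x)² dx = 16·π/2 = 8*π.
  So ∫_0^π (u')² dx = 8*π.
||u||_{H^1}^2 = (8*π) + (8*π) = 16*π.


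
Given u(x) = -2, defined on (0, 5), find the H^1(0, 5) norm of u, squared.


||u||_{H^1}^2 = 20

The H^1 norm (squared) on an interval (0, L) is
  ||u||_{H^1}^2 = ∫_0^L u(x)^2 dx + ∫_0^L u'(x)^2 dx.
Compute u'(x) = 0.
Then u(x)^2 = 4 and u'(x)^2 = 0.
Integrate each monomial from 0 to 5 using ∫_0^5 c·x^n dx = c·5^(n+1)/(n+1):
  ∫_0^5 u(x)^2 dx = ∫_0^5 (4) dx. Term by term:
    ∫_0^5 4 dx = 20.
  ∫_0^5 u'(x)^2 dx = ∫_0^5 (0) dx. Term by term:
    ∫_0^5 0 dx = 0.
Adding: ||u||_{H^1}^2 = 20 + 0 = 20.


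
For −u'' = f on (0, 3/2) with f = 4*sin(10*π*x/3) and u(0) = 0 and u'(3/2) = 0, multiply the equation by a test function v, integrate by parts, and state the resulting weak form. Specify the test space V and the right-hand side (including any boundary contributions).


V = {v ∈ H^1(0, 3/2) : v(0) = 0} (test functions vanish at x = 0 where u is specified); weak form: ∫_0^3/2 u'v' dx = ∫_0^3/2 (4*sin(10*π*x/3)) v dx for all v ∈ V.

Multiply both sides by a test function v and integrate from 0 to 3/2:
  ∫_0^3/2 −u''(x) v(x) dx = ∫_0^3/2 f(x) v(x) dx.
Integrate the LHS by parts once:
  ∫_0^3/2 −u'' v dx = −[u'(x) v(x)]_0^3/2 + ∫_0^3/2 u'(x) v'(x) dx.
Thus ∫_0^3/2 u'(x) v'(x) dx = ∫_0^3/2 f(x) v(x) dx + [u'(x) v(x)]_0^3/2.
Choose V so that boundary terms are either known or forced to vanish.
Mixed BC: u(0) = 0 (Dirichlet) and u'(3/2) = 0 (Neumann). Define V = {v ∈ H^1(0, 3/2) : v(0) = 0}. Then [u' v]_0^3/2 = u'(3/2)·v(3/2) − u'(0)·0 = 0.
Weak formulation: find u (satisfying any essential BC) such that ∫_0^3/2 u'(x) v'(x) dx = ∫_0^3/2 f v dx for all v ∈ V (Dirichlet at 0 absorbed into V; the Neumann datum at x = 3/2 is zero, so no boundary term remains).
Substituting f(x) = 4*sin(10*π*x/3), the right-hand side is ∫_0^3/2 (4*sin(10*π*x/3)) v dx.


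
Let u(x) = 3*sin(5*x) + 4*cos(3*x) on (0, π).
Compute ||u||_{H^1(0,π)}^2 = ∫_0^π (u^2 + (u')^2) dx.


||u||_{H^1(0,π)}^2 = 197*π

u'(x) = -12*sin(3*x) + 15*cos(5*x).
Expand u² and (u')² and integrate term by term on (0, π), using: for integers n ≥ 1, ∫_0^π sin²(nx) dx = ∫_0^π cos²(nx) dx = π/2; for n ≠ n', ∫_0^π sin(nx)sin(n'x) dx = ∫_0^π cos(nx)cos(n'x) dx = 0; and by product-to-sum, ∫_0^π sin(nx)cos(n'x) dx = ½∫_0^π [sin((n+n')x) + sin((n−n')x)] dx, which is 0 when n+n' is even and 2n/(n²−n'²) when n+n' is odd (it need not vanish on (0, π)).
  u² squared terms: (3)²·∫sin(5x)² dx = 9·π/2 = 9*π/2;  (4)²·∫cos(3x)² dx = 16·π/2 = 8*π.
  u² cross terms: 2·(3)·(4)·∫sin(5x)·cos(3x) dx = 24·(0) = 0.
  So ∫_0^π u² dx = 9*π/2 + 8*π + 0 = 25*π/2.
  (u')² squared terms: (-12)²·∫sin(3x)² dx = 144·π/2 = 72*π;  (15)²·∫cos(5x)² dx = 225·π/2 = 225*π/2.
  (u')² cross terms: 2·(-12)·(15)·∫sin(3x)·cos(5x) dx = -360·(0) = 0.
  So ∫_0^π (u')² dx = 72*π + 225*π/2 + 0 = 369*π/2.
||u||_{H^1}^2 = (25*π/2) + (369*π/2) = 197*π.


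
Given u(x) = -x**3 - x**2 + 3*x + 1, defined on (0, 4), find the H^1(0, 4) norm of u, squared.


||u||_{H^1}^2 = 161832/35

The H^1 norm (squared) on an interval (0, L) is
  ||u||_{H^1}^2 = ∫_0^L u(x)^2 dx + ∫_0^L u'(x)^2 dx.
Compute u'(x) = -3*x**2 - 2*x + 3.
Then u(x)^2 = x**6 + 2*x**5 - 5*x**4 - 8*x**3 + 7*x**2 + 6*x + 1 and u'(x)^2 = 9*x**4 + 12*x**3 - 14*x**2 - 12*x + 9.
Integrate each monomial from 0 to 4 using ∫_0^4 c·x^n dx = c·4^(n+1)/(n+1):
  ∫_0^4 u(x)^2 dx = ∫_0^4 (x^6 + 2*x^5 - 5*x^4 - 8*x^3 + 7*x^2 + 6*x + 1) dx. Term by term:
    ∫_0^4 x^6 dx = 16384/7;  ∫_0^4 2*x^5 dx = 4096/3;  ∫_0^4 -5*x^4 dx = -1024;
    ∫_0^4 -8*x^3 dx = -512;  ∫_0^4 7*x^2 dx = 448/3;  ∫_0^4 6*x dx = 48;
    ∫_0^4 1 dx = 4.
  Sum: 16384/7 + 4096/3 − 1024 − 512 + 448/3 + 48 + 4 = 49796/21.
  ∫_0^4 u'(x)^2 dx = ∫_0^4 (9*x^4 + 12*x^3 - 14*x^2 - 12*x + 9) dx. Term by term:
    ∫_0^4 9*x^4 dx = 9216/5;  ∫_0^4 12*x^3 dx = 768;  ∫_0^4 -14*x^2 dx = -896/3;
    ∫_0^4 -12*x dx = -96;  ∫_0^4 9 dx = 36.
  Sum: 9216/5 + 768 − 896/3 − 96 + 36 = 33788/15.
Adding: ||u||_{H^1}^2 = 49796/21 + 33788/15 = 161832/35.


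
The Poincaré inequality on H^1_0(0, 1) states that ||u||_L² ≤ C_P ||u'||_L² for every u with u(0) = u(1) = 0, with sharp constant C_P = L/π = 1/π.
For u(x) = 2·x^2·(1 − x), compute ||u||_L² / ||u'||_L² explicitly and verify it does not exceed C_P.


||u||_L² / ||u'||_L² = sqrt(14)/14 < C_P = 1/π.

u(x) = 2·x^2·(1 − x), so u'(x) = 2*x*(2 - 3*x).
u(x) = 2·x^2·(1 − x) vanishes at x = 0 and x = 1, so u ∈ H^1_0(0, 1). Differentiate via the product rule and integrate the resulting polynomials term by term.
  ∫_0^1 u² dx = ∫_0^1 (4*x^6 - 8*x^5 + 4*x^4) dx. Term by term:
    ∫_0^1 4*x^6 dx = 4/7;  ∫_0^1 -8*x^5 dx = -4/3;  ∫_0^1 4*x^4 dx = 4/5.
  Sum: 4/7 − 4/3 + 4/5 = 4/105.
  ∫_0^1 (u')² dx = ∫_0^1 (36*x^4 - 48*x^3 + 16*x^2) dx. Term by term:
    ∫_0^1 36*x^4 dx = 36/5;  ∫_0^1 -48*x^3 dx = -12;  ∫_0^1 16*x^2 dx = 16/3.
  Sum: 36/5 − 12 + 16/3 = 8/15.
∫_0^1 u² dx = 4/105, so ||u||_L² = 2*sqrt(105)/105.
∫_0^1 (u')² dx = 8/15, so ||u'||_L² = 2*sqrt(30)/15.
Ratio ||u||_L² / ||u'||_L² = sqrt(14)/14.
Sharp Poincaré constant on H^1_0(0, 1) is C_P = L/π = 1/π, achieved by sin(π·x).
A polynomial bump cannot attain the sharp Poincaré constant (only the first sine eigenfunction does), so the ratio is strictly less than C_P, consistent with ||u||_L² ≤ C_P ||u'||_L².


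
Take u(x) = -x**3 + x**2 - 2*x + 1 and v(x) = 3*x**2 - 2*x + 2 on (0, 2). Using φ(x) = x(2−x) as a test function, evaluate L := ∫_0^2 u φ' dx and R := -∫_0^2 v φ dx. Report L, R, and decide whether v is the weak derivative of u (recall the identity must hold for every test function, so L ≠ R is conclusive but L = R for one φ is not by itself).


LHS = 24/5, RHS = -24/5. No, v is not the weak derivative of u.

u(x) = -x**3 + x**2 - 2*x + 1, classical derivative u'(x) = -3*x**2 + 2*x - 2.
φ(x) = x(2−x), so φ'(x) = 2 - 2*x.
Note φ(0) = φ(2) = 0, so the boundary term u·φ vanishes.
LHS = ∫_0^2 u(x) φ'(x) dx = ∫_0^2 (2*x^4 - 4*x^3 + 6*x^2 - 6*x + 2) dx. Term by term:
  ∫_0^2 2*x^4 dx = 64/5;  ∫_0^2 -4*x^3 dx = -16;  ∫_0^2 6*x^2 dx = 16;
  ∫_0^2 -6*x dx = -12;  ∫_0^2 2 dx = 4.
Sum: 64/5 − 16 + 16 − 12 + 4 = 24/5.
So LHS = 24/5.
∫_0^2 v(x) φ(x) dx = ∫_0^2 (-3*x^4 + 8*x^3 - 6*x^2 + 4*x) dx. Term by term:
  ∫_0^2 -3*x^4 dx = -96/5;  ∫_0^2 8*x^3 dx = 32;  ∫_0^2 -6*x^2 dx = -16;
  ∫_0^2 4*x dx = 8.
Sum: -96/5 + 32 − 16 + 8 = 24/5.
So RHS = -∫_0^2 v(x) φ(x) dx = -24/5.
LHS − RHS = 48/5 ≠ 0, so the identity fails.
(For a valid weak derivative the identity must hold for EVERY test function, in particular this one. The failure shows v is NOT the weak derivative of u.)
Correct weak derivative would be u'(x) = -3*x**2 + 2*x - 2.


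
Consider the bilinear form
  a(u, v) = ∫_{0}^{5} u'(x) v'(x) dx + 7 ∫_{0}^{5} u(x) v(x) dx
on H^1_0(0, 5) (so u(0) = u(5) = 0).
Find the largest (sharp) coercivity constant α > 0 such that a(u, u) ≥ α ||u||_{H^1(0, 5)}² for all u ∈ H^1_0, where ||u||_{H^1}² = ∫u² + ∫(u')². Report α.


α = 1

Coercivity of a(·,·) on H^1_0(0, 5) means a(u, u) ≥ α ||u||_{H^1}² for every u ∈ H^1_0.
The interval has length L = 5, and Poincaré/coercivity depend only on L. Here a(u, u) = ∫(u')² + (7)·∫u².
Here c = 7 ≥ 1, so a(u,u) = ∫(u')² + c∫u² ≥ ∫(u')² + ∫u² = ||u||_{H^1}², i.e. α = 1 works. No larger α is possible: a(u,u) ≥ α||u||_{H^1}² means (1−α)∫(u')² ≥ (α−c)∫u², and for the modes u_n = sin(nπ(x−x₀)/L) (x₀ the left endpoint) one has ∫u_n²/∫(u_n')² = (L/(nπ))² → 0, so a(u_n,u_n)/||u_n||_{H^1}² → 1. Hence the optimal constant is α = 1.
Therefore α = 1.


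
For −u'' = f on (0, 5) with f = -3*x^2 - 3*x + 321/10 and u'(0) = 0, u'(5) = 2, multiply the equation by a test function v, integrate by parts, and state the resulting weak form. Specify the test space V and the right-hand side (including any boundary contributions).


V = H^1(0, 5) (v unrestricted at boundary; u is determined up to an additive constant); weak form: ∫_0^5 u'v' dx = ∫_0^5 (-3*x^2 - 3*x + 321/10) v dx + 2·v(5) for all v ∈ V.

Multiply both sides by a test function v and integrate from 0 to 5:
  ∫_0^5 −u''(x) v(x) dx = ∫_0^5 f(x) v(x) dx.
Integrate the LHS by parts once:
  ∫_0^5 −u'' v dx = −[u'(x) v(x)]_0^5 + ∫_0^5 u'(x) v'(x) dx.
Thus ∫_0^5 u'(x) v'(x) dx = ∫_0^5 f(x) v(x) dx + [u'(x) v(x)]_0^5.
Choose V so that boundary terms are either known or forced to vanish.
u has inhomogeneous Neumann u'(0) = 0, u'(5) = 2. [u' v]_0^5 = (2)·v(5) − (0)·v(0) = 2·v(5). Take V = H^1(0, 5); boundary term becomes part of RHS.
Weak formulation: find u (satisfying any essential BC) such that ∫_0^5 u'(x) v'(x) dx = ∫_0^5 f v dx + 2·v(5) for all v ∈ V (Neumann data are natural BCs: they enter the RHS as boundary terms).
Substituting f(x) = -3*x^2 - 3*x + 321/10, the right-hand side is ∫_0^5 (-3*x^2 - 3*x + 321/10) v dx + 2·v(5).
Compatibility check (pure Neumann): taking v ≡ 1 ∈ V gives 0 = ∫_0^5 f dx + (2) − (0), i.e. ∫_0^5 f dx must equal u'(0) − u'(5) = -2. Indeed ∫_0^5 (-3*x^2 - 3*x + 321/10) dx = -2, so the data are compatible. The solution is then unique only up to an additive constant (fix it e.g. by requiring ∫_0^5 u dx = 0).


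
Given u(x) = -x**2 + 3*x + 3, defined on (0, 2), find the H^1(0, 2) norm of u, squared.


||u||_{H^1}^2 = 736/15

The H^1 norm (squared) on an interval (0, L) is
  ||u||_{H^1}^2 = ∫_0^L u(x)^2 dx + ∫_0^L u'(x)^2 dx.
Compute u'(x) = 3 - 2*x.
Then u(x)^2 = x**4 - 6*x**3 + 3*x**2 + 18*x + 9 and u'(x)^2 = 4*x**2 - 12*x + 9.
Integrate each monomial from 0 to 2 using ∫_0^2 c·x^n dx = c·2^(n+1)/(n+1):
  ∫_0^2 u(x)^2 dx = ∫_0^2 (x^4 - 6*x^3 + 3*x^2 + 18*x + 9) dx. Term by term:
    ∫_0^2 x^4 dx = 32/5;  ∫_0^2 -6*x^3 dx = -24;  ∫_0^2 3*x^2 dx = 8;
    ∫_0^2 18*x dx = 36;  ∫_0^2 9 dx = 18.
  Sum: 32/5 − 24 + 8 + 36 + 18 = 222/5.
  ∫_0^2 u'(x)^2 dx = ∫_0^2 (4*x^2 - 12*x + 9) dx. Term by term:
    ∫_0^2 4*x^2 dx = 32/3;  ∫_0^2 -12*x dx = -24;  ∫_0^2 9 dx = 18.
  Sum: 32/3 − 24 + 18 = 14/3.
Adding: ||u||_{H^1}^2 = 222/5 + 14/3 = 736/15.


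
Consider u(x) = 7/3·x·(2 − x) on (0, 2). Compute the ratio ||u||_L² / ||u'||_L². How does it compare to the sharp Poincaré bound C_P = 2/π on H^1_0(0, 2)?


||u||_L² / ||u'||_L² = sqrt(10)/5 < C_P = 2/π.

u(x) = 7/3·x·(2 − x), so u'(x) = 14/3 - 14*x/3.
u(x) = 7/3·x·(2 − x) vanishes at x = 0 and x = 2, so u ∈ H^1_0(0, 2). Differentiate via the product rule and integrate the resulting polynomials term by term.
  ∫_0^2 u² dx = ∫_0^2 (49*x^4/9 - 196*x^3/9 + 196*x^2/9) dx. Term by term:
    ∫_0^2 49*x^4/9 dx = 1568/45;  ∫_0^2 -196*x^3/9 dx = -784/9;  ∫_0^2 196*x^2/9 dx = 1568/27.
  Sum: 1568/45 − 784/9 + 1568/27 = 784/135.
  ∫_0^2 (u')² dx = ∫_0^2 (196*x^2/9 - 392*x/9 + 196/9) dx. Term by term:
    ∫_0^2 196*x^2/9 dx = 1568/27;  ∫_0^2 -392*x/9 dx = -784/9;  ∫_0^2 196/9 dx = 392/9.
  Sum: 1568/27 − 784/9 + 392/9 = 392/27.
∫_0^2 u² dx = 784/135, so ||u||_L² = 28*sqrt(15)/45.
∫_0^2 (u')² dx = 392/27, so ||u'||_L² = 14*sqrt(6)/9.
Ratio ||u||_L² / ||u'||_L² = sqrt(10)/5.
Sharp Poincaré constant on H^1_0(0, 2) is C_P = L/π = 2/π, achieved by sin(π/2·x).
A polynomial bump cannot attain the sharp Poincaré constant (only the first sine eigenfunction does), so the ratio is strictly less than C_P, consistent with ||u||_L² ≤ C_P ||u'||_L².


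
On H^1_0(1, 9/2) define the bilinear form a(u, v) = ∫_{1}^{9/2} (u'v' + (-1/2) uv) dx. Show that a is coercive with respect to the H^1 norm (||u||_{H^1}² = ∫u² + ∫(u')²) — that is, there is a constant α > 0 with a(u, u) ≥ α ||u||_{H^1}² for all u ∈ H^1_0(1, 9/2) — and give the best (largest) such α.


α = (-49 + 8*π^2)/(2*(4*π^2 + 49))

Coercivity of a(·,·) on H^1_0(1, 9/2) means a(u, u) ≥ α ||u||_{H^1}² for every u ∈ H^1_0.
The interval has length L = 7/2, and Poincaré/coercivity depend only on L. Here a(u, u) = ∫(u')² + (-1/2)·∫u².
Here c = -1/2 < 0 with |c| < (π/L)² = 4*π^2/49, so coercivity still holds. The condition a(u,u) ≥ α||u||_{H^1}² reads (1−α)∫(u')² ≥ (α−c)∫u². Any admissible α is ≤ 1 (rapidly oscillating u have ∫u²/∫(u')² → 0), and α = 1 would force 0 ≥ (1−c)∫u², impossible since c < 1; so 1−α > 0. By the sharp Poincaré inequality on H^1_0 of an interval of length L, ∫(u')² ≥ (π/L)²∫u² with equality for the first sine mode sin(π(x−x₀)/L) (x₀ the left endpoint), so the inequality holds for all u iff (1−α)(π/L)² ≥ α − c, i.e. α ≤ ((π/L)² + c)/((π/L)² + 1) = (1 + c(L/π)²)/(1 + (L/π)²). (Direct route, valid since c ≤ 0: Poincaré gives c∫u² ≥ c(L/π)²∫(u')², so a(u,u) ≥ (1 + c(L/π)²)∫(u')², while ||u||_{H^1}² ≤ (1 + (L/π)²)∫(u')²; dividing yields the same α.) With (π/L)² = 4*π^2/49 and c = -1/2, the largest admissible constant is α = ((π/L)² + c)/((π/L)² + 1).
Simplifying, α = (-49 + 8*π^2)/(2*(4*π^2 + 49)).


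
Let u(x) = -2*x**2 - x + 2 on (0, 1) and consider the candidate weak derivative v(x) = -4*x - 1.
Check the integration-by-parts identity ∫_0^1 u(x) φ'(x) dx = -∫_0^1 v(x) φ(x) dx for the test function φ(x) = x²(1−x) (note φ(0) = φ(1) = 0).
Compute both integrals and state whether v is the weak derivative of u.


LHS = 17/60, RHS = 17/60. Yes, v = u' weakly.

u(x) = -2*x**2 - x + 2, classical derivative u'(x) = -4*x - 1.
φ(x) = x²(1−x), so φ'(x) = x*(2 - 3*x).
Note φ(0) = φ(1) = 0, so the boundary term u·φ vanishes.
LHS = ∫_0^1 u(x) φ'(x) dx = ∫_0^1 (6*x^4 - x^3 - 8*x^2 + 4*x) dx. Term by term:
  ∫_0^1 6*x^4 dx = 6/5;  ∫_0^1 -x^3 dx = -1/4;  ∫_0^1 -8*x^2 dx = -8/3;
  ∫_0^1 4*x dx = 2.
Sum: 6/5 − 1/4 − 8/3 + 2 = 17/60.
So LHS = 17/60.
∫_0^1 v(x) φ(x) dx = ∫_0^1 (4*x^4 - 3*x^3 - x^2) dx. Term by term:
  ∫_0^1 4*x^4 dx = 4/5;  ∫_0^1 -3*x^3 dx = -3/4;  ∫_0^1 -x^2 dx = -1/3.
Sum: 4/5 − 3/4 − 1/3 = -17/60.
So RHS = -∫_0^1 v(x) φ(x) dx = 17/60.
LHS = RHS, so the identity holds for this test φ.
Moreover u is smooth here and v(x) = u'(x) = -4*x - 1 pointwise, so the identity holds for every test function. Hence v is the weak derivative of u.


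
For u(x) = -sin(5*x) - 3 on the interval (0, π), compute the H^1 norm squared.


||u||_{H^1(0,π)}^2 = 12/5 + 22*π

u'(x) = -5*cos(5*x).
Expand u² and (u')² and integrate term by term on (0, π), using: for integers n ≥ 1, ∫_0^π sin²(nx) dx = ∫_0^π cos²(nx) dx = π/2; for n ≠ n', ∫_0^π sin(nx)sin(n'x) dx = ∫_0^π cos(nx)cos(n'x) dx = 0; and by product-to-sum, ∫_0^π sin(nx)cos(n'x) dx = ½∫_0^π [sin((n+n')x) + sin((n−n')x)] dx, which is 0 when n+n' is even and 2n/(n²−n'²) when n+n' is odd (it need not vanish on (0, π)). For the constant mode: ∫_0^π 1 dx = π, ∫_0^π cos(nx) dx = 0, ∫_0^π sin(nx) dx = (1−(−1)^n)/n.
  u² squared terms: (-3)²·∫1 dx = 9·π = 9*π;  (-1)²·∫sin(5x)² dx = 1·π/2 = π/2.
  u² cross terms: 2·(-3)·(-1)·∫1·sin(5x) dx = 6·(2/5) = 12/5.
  So ∫_0^π u² dx = 9*π + π/2 + 12/5 = 12/5 + 19*π/2.
  (u')² squared terms: (-5)²·∫cos(5x)² dx = 25·π/2 = 25*π/2.
  So ∫_0^π (u')² dx = 25*π/2.
||u||_{H^1}^2 = (12/5 + 19*π/2) + (25*π/2) = 12/5 + 22*π.


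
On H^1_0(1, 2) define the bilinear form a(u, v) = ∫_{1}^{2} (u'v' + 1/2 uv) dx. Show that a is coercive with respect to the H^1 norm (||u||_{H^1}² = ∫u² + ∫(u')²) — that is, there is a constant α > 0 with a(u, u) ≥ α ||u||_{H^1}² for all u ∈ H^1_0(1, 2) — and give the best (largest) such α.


α = (1/2 + π^2)/(1 + π^2)

Coercivity of a(·,·) on H^1_0(1, 2) means a(u, u) ≥ α ||u||_{H^1}² for every u ∈ H^1_0.
The interval has length L = 1, and Poincaré/coercivity depend only on L. Here a(u, u) = ∫(u')² + (1/2)·∫u².
Here 0 < c = 1/2 < 1. The condition a(u,u) ≥ α||u||_{H^1}² reads (1−α)∫(u')² ≥ (α−c)∫u². Any admissible α is ≤ 1 (rapidly oscillating u have ∫u²/∫(u')² → 0), and α = 1 would force 0 ≥ (1−c)∫u², impossible since c < 1; so 1−α > 0. By the sharp Poincaré inequality on H^1_0 of an interval of length L, ∫(u')² ≥ (π/L)²∫u² with equality for the first sine mode sin(π(x−x₀)/L) (x₀ the left endpoint), so the inequality holds for all u iff (1−α)(π/L)² ≥ α − c, i.e. α ≤ ((π/L)² + c)/((π/L)² + 1) = (1 + c(L/π)²)/(1 + (L/π)²). With (π/L)² = π^2 and c = 1/2, the largest admissible constant is α = ((π/L)² + c)/((π/L)² + 1).
Simplifying, α = (1/2 + π^2)/(1 + π^2).


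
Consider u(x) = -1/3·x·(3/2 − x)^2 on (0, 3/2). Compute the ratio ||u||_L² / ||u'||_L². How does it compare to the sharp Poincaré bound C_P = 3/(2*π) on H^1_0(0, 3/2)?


||u||_L² / ||u'||_L² = 3*sqrt(14)/28 < C_P = 3/(2*π).

u(x) = -1/3·x·(3/2 − x)^2, so u'(x) = -x^2 + 2*x - 3/4.
u(x) = -1/3·x·(3/2 − x)^2 vanishes at x = 0 and x = 3/2, so u ∈ H^1_0(0, 3/2). Differentiate via the product rule and integrate the resulting polynomials term by term.
  ∫_0^3/2 u² dx = ∫_0^3/2 (x^6/9 - 2*x^5/3 + 3*x^4/2 - 3*x^3/2 + 9*x^2/16) dx. Term by term:
    ∫_0^3/2 x^6/9 dx = 243/896;  ∫_0^3/2 -2*x^5/3 dx = -81/64;  ∫_0^3/2 3*x^4/2 dx = 729/320;
    ∫_0^3/2 -3*x^3/2 dx = -243/128;  ∫_0^3/2 9*x^2/16 dx = 81/128.
  Sum: 243/896 − 81/64 + 729/320 − 243/128 + 81/128 = 81/4480.
  ∫_0^3/2 (u')² dx = ∫_0^3/2 (x^4 - 4*x^3 + 11*x^2/2 - 3*x + 9/16) dx. Term by term:
    ∫_0^3/2 x^4 dx = 243/160;  ∫_0^3/2 -4*x^3 dx = -81/16;  ∫_0^3/2 11*x^2/2 dx = 99/16;
    ∫_0^3/2 -3*x dx = -27/8;  ∫_0^3/2 9/16 dx = 27/32.
  Sum: 243/160 − 81/16 + 99/16 − 27/8 + 27/32 = 9/80.
∫_0^3/2 u² dx = 81/4480, so ||u||_L² = 9*sqrt(70)/560.
∫_0^3/2 (u')² dx = 9/80, so ||u'||_L² = 3*sqrt(5)/20.
Ratio ||u||_L² / ||u'||_L² = 3*sqrt(14)/28.
Sharp Poincaré constant on H^1_0(0, 3/2) is C_P = L/π = 3/(2*π), achieved by sin(2*π/3·x).
A polynomial bump cannot attain the sharp Poincaré constant (only the first sine eigenfunction does), so the ratio is strictly less than C_P, consistent with ||u||_L² ≤ C_P ||u'||_L².


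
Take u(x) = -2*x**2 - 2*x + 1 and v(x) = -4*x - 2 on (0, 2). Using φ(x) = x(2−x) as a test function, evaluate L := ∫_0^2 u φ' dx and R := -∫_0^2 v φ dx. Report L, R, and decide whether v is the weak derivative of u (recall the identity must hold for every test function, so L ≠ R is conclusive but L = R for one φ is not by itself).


LHS = 8, RHS = 8. Yes, v = u' weakly.

u(x) = -2*x**2 - 2*x + 1, classical derivative u'(x) = -4*x - 2.
φ(x) = x(2−x), so φ'(x) = 2 - 2*x.
Note φ(0) = φ(2) = 0, so the boundary term u·φ vanishes.
LHS = ∫_0^2 u(x) φ'(x) dx = ∫_0^2 (4*x^3 - 6*x + 2) dx. Term by term:
  ∫_0^2 4*x^3 dx = 16;  ∫_0^2 -6*x dx = -12;  ∫_0^2 2 dx = 4.
Sum: 16 − 12 + 4 = 8.
So LHS = 8.
∫_0^2 v(x) φ(x) dx = ∫_0^2 (4*x^3 - 6*x^2 - 4*x) dx. Term by term:
  ∫_0^2 4*x^3 dx = 16;  ∫_0^2 -6*x^2 dx = -16;  ∫_0^2 -4*x dx = -8.
Sum: 16 − 16 − 8 = -8.
So RHS = -∫_0^2 v(x) φ(x) dx = 8.
LHS = RHS, so the identity holds for this test φ.
Moreover u is smooth here and v(x) = u'(x) = -4*x - 2 pointwise, so the identity holds for every test function. Hence v is the weak derivative of u.


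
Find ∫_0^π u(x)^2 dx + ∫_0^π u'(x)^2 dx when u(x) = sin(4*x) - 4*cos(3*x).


||u||_{H^1(0,π)}^2 = -640/7 + 177*π/2

u'(x) = 12*sin(3*x) + 4*cos(4*x).
Expand u² and (u')² and integrate term by term on (0, π), using: for integers n ≥ 1, ∫_0^π sin²(nx) dx = ∫_0^π cos²(nx) dx = π/2; for n ≠ n', ∫_0^π sin(nx)sin(n'x) dx = ∫_0^π cos(nx)cos(n'x) dx = 0; and by product-to-sum, ∫_0^π sin(nx)cos(n'x) dx = ½∫_0^π [sin((n+n')x) + sin((n−n')x)] dx, which is 0 when n+n' is even and 2n/(n²−n'²) when n+n' is odd (it need not vanish on (0, π)).
  u² squared terms: (-4)²·∫cos(3x)² dx = 16·π/2 = 8*π;  (1)²·∫sin(4x)² dx = 1·π/2 = π/2.
  u² cross terms: 2·(-4)·(1)·∫cos(3x)·sin(4x) dx = -8·(8/7) = -64/7.
  So ∫_0^π u² dx = 8*π + π/2 − 64/7 = -64/7 + 17*π/2.
  (u')² squared terms: (4)²·∫cos(4x)² dx = 16·π/2 = 8*π;  (12)²·∫sin(3x)² dx = 144·π/2 = 72*π.
  (u')² cross terms: 2·(4)·(12)·∫cos(4x)·sin(3x) dx = 96·(-6/7) = -576/7.
  So ∫_0^π (u')² dx = 8*π + 72*π − 576/7 = -576/7 + 80*π.
||u||_{H^1}^2 = (-64/7 + 17*π/2) + (-576/7 + 80*π) = -640/7 + 177*π/2.


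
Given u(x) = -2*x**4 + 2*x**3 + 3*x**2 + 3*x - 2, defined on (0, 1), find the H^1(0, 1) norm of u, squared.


||u||_{H^1}^2 = 3757/90

The H^1 norm (squared) on an interval (0, L) is
  ||u||_{H^1}^2 = ∫_0^L u(x)^2 dx + ∫_0^L u'(x)^2 dx.
Compute u'(x) = -8*x**3 + 6*x**2 + 6*x + 3.
Then u(x)^2 = 4*x**8 - 8*x**7 - 8*x**6 + 29*x**4 + 10*x**3 - 3*x**2 - 12*x + 4 and u'(x)^2 = 64*x**6 - 96*x**5 - 60*x**4 + 24*x**3 + 72*x**2 + 36*x + 9.
Integrate each monomial from 0 to 1 using ∫_0^1 c·x^n dx = c·1^(n+1)/(n+1):
  ∫_0^1 u(x)^2 dx = ∫_0^1 (4*x^8 - 8*x^7 - 8*x^6 + 29*x^4 + 10*x^3 - 3*x^2 - 12*x + 4) dx. Term by term:
    ∫_0^1 4*x^8 dx = 4/9;  ∫_0^1 -8*x^7 dx = -1;  ∫_0^1 -8*x^6 dx = -8/7;
    ∫_0^1 29*x^4 dx = 29/5;  ∫_0^1 10*x^3 dx = 5/2;  ∫_0^1 -3*x^2 dx = -1;
    ∫_0^1 -12*x dx = -6;  ∫_0^1 4 dx = 4.
  Sum: 4/9 − 1 − 8/7 + 29/5 + 5/2 − 1 − 6 + 4 = 2269/630.
  ∫_0^1 u'(x)^2 dx = ∫_0^1 (64*x^6 - 96*x^5 - 60*x^4 + 24*x^3 + 72*x^2 + 36*x + 9) dx. Term by term:
    ∫_0^1 64*x^6 dx = 64/7;  ∫_0^1 -96*x^5 dx = -16;  ∫_0^1 -60*x^4 dx = -12;
    ∫_0^1 24*x^3 dx = 6;  ∫_0^1 72*x^2 dx = 24;  ∫_0^1 36*x dx = 18;
    ∫_0^1 9 dx = 9.
  Sum: 64/7 − 16 − 12 + 6 + 24 + 18 + 9 = 267/7.
Adding: ||u||_{H^1}^2 = 2269/630 + 267/7 = 3757/90.


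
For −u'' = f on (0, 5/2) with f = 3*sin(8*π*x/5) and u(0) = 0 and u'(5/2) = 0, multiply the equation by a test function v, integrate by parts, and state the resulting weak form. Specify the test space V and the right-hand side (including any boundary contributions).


V = {v ∈ H^1(0, 5/2) : v(0) = 0} (test functions vanish at x = 0 where u is specified); weak form: ∫_0^5/2 u'v' dx = ∫_0^5/2 (3*sin(8*π*x/5)) v dx for all v ∈ V.

Multiply both sides by a test function v and integrate from 0 to 5/2:
  ∫_0^5/2 −u''(x) v(x) dx = ∫_0^5/2 f(x) v(x) dx.
Integrate the LHS by parts once:
  ∫_0^5/2 −u'' v dx = −[u'(x) v(x)]_0^5/2 + ∫_0^5/2 u'(x) v'(x) dx.
Thus ∫_0^5/2 u'(x) v'(x) dx = ∫_0^5/2 f(x) v(x) dx + [u'(x) v(x)]_0^5/2.
Choose V so that boundary terms are either known or forced to vanish.
Mixed BC: u(0) = 0 (Dirichlet) and u'(5/2) = 0 (Neumann). Define V = {v ∈ H^1(0, 5/2) : v(0) = 0}. Then [u' v]_0^5/2 = u'(5/2)·v(5/2) − u'(0)·0 = 0.
Weak formulation: find u (satisfying any essential BC) such that ∫_0^5/2 u'(x) v'(x) dx = ∫_0^5/2 f v dx for all v ∈ V (Dirichlet at 0 absorbed into V; the Neumann datum at x = 5/2 is zero, so no boundary term remains).
Substituting f(x) = 3*sin(8*π*x/5), the right-hand side is ∫_0^5/2 (3*sin(8*π*x/5)) v dx.


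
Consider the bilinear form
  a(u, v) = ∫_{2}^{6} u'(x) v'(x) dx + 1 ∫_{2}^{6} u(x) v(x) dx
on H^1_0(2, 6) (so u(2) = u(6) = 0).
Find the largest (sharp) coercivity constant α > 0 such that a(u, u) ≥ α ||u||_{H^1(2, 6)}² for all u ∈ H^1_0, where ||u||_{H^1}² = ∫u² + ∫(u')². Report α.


α = 1

Coercivity of a(·,·) on H^1_0(2, 6) means a(u, u) ≥ α ||u||_{H^1}² for every u ∈ H^1_0.
The interval has length L = 4, and Poincaré/coercivity depend only on L. Here a(u, u) = ∫(u')² + (1)·∫u².
Here c = 1 ≥ 1, so a(u,u) = ∫(u')² + c∫u² ≥ ∫(u')² + ∫u² = ||u||_{H^1}², i.e. α = 1 works. No larger α is possible: a(u,u) ≥ α||u||_{H^1}² means (1−α)∫(u')² ≥ (α−c)∫u², and for the modes u_n = sin(nπ(x−x₀)/L) (x₀ the left endpoint) one has ∫u_n²/∫(u_n')² = (L/(nπ))² → 0, so a(u_n,u_n)/||u_n||_{H^1}² → 1. Hence the optimal constant is α = 1.
Therefore α = 1.


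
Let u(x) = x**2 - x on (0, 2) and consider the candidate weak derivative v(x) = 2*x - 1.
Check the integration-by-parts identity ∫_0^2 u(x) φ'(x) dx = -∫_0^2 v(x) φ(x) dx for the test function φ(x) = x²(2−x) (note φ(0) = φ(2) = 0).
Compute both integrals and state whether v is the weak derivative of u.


LHS = -28/15, RHS = -28/15. Yes, v = u' weakly.

u(x) = x**2 - x, classical derivative u'(x) = 2*x - 1.
φ(x) = x²(2−x), so φ'(x) = x*(4 - 3*x).
Note φ(0) = φ(2) = 0, so the boundary term u·φ vanishes.
LHS = ∫_0^2 u(x) φ'(x) dx = ∫_0^2 (-3*x^4 + 7*x^3 - 4*x^2) dx. Term by term:
  ∫_0^2 -3*x^4 dx = -96/5;  ∫_0^2 7*x^3 dx = 28;  ∫_0^2 -4*x^2 dx = -32/3.
Sum: -96/5 + 28 − 32/3 = -28/15.
So LHS = -28/15.
∫_0^2 v(x) φ(x) dx = ∫_0^2 (-2*x^4 + 5*x^3 - 2*x^2) dx. Term by term:
  ∫_0^2 -2*x^4 dx = -64/5;  ∫_0^2 5*x^3 dx = 20;  ∫_0^2 -2*x^2 dx = -16/3.
Sum: -64/5 + 20 − 16/3 = 28/15.
So RHS = -∫_0^2 v(x) φ(x) dx = -28/15.
LHS = RHS, so the identity holds for this test φ.
Moreover u is smooth here and v(x) = u'(x) = 2*x - 1 pointwise, so the identity holds for every test function. Hence v is the weak derivative of u.


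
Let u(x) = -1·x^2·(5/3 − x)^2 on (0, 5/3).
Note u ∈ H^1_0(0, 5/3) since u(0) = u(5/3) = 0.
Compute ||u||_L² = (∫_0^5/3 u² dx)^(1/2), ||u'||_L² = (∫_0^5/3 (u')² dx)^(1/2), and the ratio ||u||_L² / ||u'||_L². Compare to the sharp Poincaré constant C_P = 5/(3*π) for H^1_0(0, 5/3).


||u||_L² / ||u'||_L² = 5*sqrt(3)/18 < C_P = 5/(3*π).

u(x) = -1·x^2·(5/3 − x)^2, so u'(x) = 2*x*(-18*x^2 + 45*x - 25)/9.
u(x) = -1·x^2·(5/3 − x)^2 vanishes at x = 0 and x = 5/3, so u ∈ H^1_0(0, 5/3). Differentiate via the product rule and integrate the resulting polynomials term by term.
  ∫_0^5/3 u² dx = ∫_0^5/3 (x^8 - 20*x^7/3 + 50*x^6/3 - 500*x^5/27 + 625*x^4/81) dx. Term by term:
    ∫_0^5/3 x^8 dx = 1953125/177147;  ∫_0^5/3 -20*x^7/3 dx = -1953125/39366;  ∫_0^5/3 50*x^6/3 dx = 3906250/45927;
    ∫_0^5/3 -500*x^5/27 dx = -3906250/59049;  ∫_0^5/3 625*x^4/81 dx = 390625/19683.
  Sum: 1953125/177147 − 1953125/39366 + 3906250/45927 − 3906250/59049 + 390625/19683 = 390625/2480058.
  ∫_0^5/3 (u')² dx = ∫_0^5/3 (16*x^6 - 80*x^5 + 1300*x^4/9 - 1000*x^3/9 + 2500*x^2/81) dx. Term by term:
    ∫_0^5/3 16*x^6 dx = 1250000/15309;  ∫_0^5/3 -80*x^5 dx = -625000/2187;  ∫_0^5/3 1300*x^4/9 dx = 812500/2187;
    ∫_0^5/3 -1000*x^3/9 dx = -156250/729;  ∫_0^5/3 2500*x^2/81 dx = 312500/6561.
  Sum: 1250000/15309 − 625000/2187 + 812500/2187 − 156250/729 + 312500/6561 = 31250/45927.
∫_0^5/3 u² dx = 390625/2480058, so ||u||_L² = 625*sqrt(42)/10206.
∫_0^5/3 (u')² dx = 31250/45927, so ||u'||_L² = 125*sqrt(14)/567.
Ratio ||u||_L² / ||u'||_L² = 5*sqrt(3)/18.
Sharp Poincaré constant on H^1_0(0, 5/3) is C_P = L/π = 5/(3*π), achieved by sin(3*π/5·x).
A polynomial bump cannot attain the sharp Poincaré constant (only the first sine eigenfunction does), so the ratio is strictly less than C_P, consistent with ||u||_L² ≤ C_P ||u'||_L².


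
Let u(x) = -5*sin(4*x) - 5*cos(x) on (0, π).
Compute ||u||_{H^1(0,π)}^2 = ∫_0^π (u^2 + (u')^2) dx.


||u||_{H^1(0,π)}^2 = 160/3 + 475*π/2

u'(x) = 5*sin(x) - 20*cos(4*x).
Expand u² and (u')² and integrate term by term on (0, π), using: for integers n ≥ 1, ∫_0^π sin²(nx) dx = ∫_0^π cos²(nx) dx = π/2; for n ≠ n', ∫_0^π sin(nx)sin(n'x) dx = ∫_0^π cos(nx)cos(n'x) dx = 0; and by product-to-sum, ∫_0^π sin(nx)cos(n'x) dx = ½∫_0^π [sin((n+n')x) + sin((n−n')x)] dx, which is 0 when n+n' is even and 2n/(n²−n'²) when n+n' is odd (it need not vanish on (0, π)).
  u² squared terms: (-5)²·∫cos(x)² dx = 25·π/2 = 25*π/2;  (-5)²·∫sin(4x)² dx = 25·π/2 = 25*π/2.
  u² cross terms: 2·(-5)·(-5)·∫cos(x)·sin(4x) dx = 50·(8/15) = 80/3.
  So ∫_0^π u² dx = 25*π/2 + 25*π/2 + 80/3 = 80/3 + 25*π.
  (u')² squared terms: (-20)²·∫cos(4x)² dx = 400·π/2 = 200*π;  (5)²·∫sin(x)² dx = 25·π/2 = 25*π/2.
  (u')² cross terms: 2·(-20)·(5)·∫cos(4x)·sin(x) dx = -200·(-2/15) = 80/3.
  So ∫_0^π (u')² dx = 200*π + 25*π/2 + 80/3 = 80/3 + 425*π/2.
||u||_{H^1}^2 = (80/3 + 25*π) + (80/3 + 425*π/2) = 160/3 + 475*π/2.


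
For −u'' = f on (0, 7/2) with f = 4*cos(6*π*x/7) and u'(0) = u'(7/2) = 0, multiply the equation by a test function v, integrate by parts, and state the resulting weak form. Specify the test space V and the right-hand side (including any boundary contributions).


V = H^1(0, 7/2) (no boundary constraint on v; u is determined up to an additive constant); weak form: ∫_0^7/2 u'v' dx = ∫_0^7/2 (4*cos(6*π*x/7)) v dx for all v ∈ V.

Multiply both sides by a test function v and integrate from 0 to 7/2:
  ∫_0^7/2 −u''(x) v(x) dx = ∫_0^7/2 f(x) v(x) dx.
Integrate the LHS by parts once:
  ∫_0^7/2 −u'' v dx = −[u'(x) v(x)]_0^7/2 + ∫_0^7/2 u'(x) v'(x) dx.
Thus ∫_0^7/2 u'(x) v'(x) dx = ∫_0^7/2 f(x) v(x) dx + [u'(x) v(x)]_0^7/2.
Choose V so that boundary terms are either known or forced to vanish.
u has homogeneous Neumann: u'(0) = u'(7/2) = 0. So [u' v]_0^7/2 = 0·v(7/2) − 0·v(0) = 0 for any v; take V = H^1(0, 7/2).
Weak formulation: find u (satisfying any essential BC) such that ∫_0^7/2 u'(x) v'(x) dx = ∫_0^7/2 f v dx for all v ∈ V (homogeneous Neumann, so boundary terms vanish).
Substituting f(x) = 4*cos(6*π*x/7), the right-hand side is ∫_0^7/2 (4*cos(6*π*x/7)) v dx.
Compatibility check (pure Neumann): taking v ≡ 1 ∈ V gives 0 = ∫_0^7/2 f dx + (0) − (0), i.e. ∫_0^7/2 f dx must equal u'(0) − u'(7/2) = 0. Indeed ∫_0^7/2 (4*cos(6*π*x/7)) dx = 0, so the data are compatible. The solution is then unique only up to an additive constant (fix it e.g. by requiring ∫_0^7/2 u dx = 0).
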